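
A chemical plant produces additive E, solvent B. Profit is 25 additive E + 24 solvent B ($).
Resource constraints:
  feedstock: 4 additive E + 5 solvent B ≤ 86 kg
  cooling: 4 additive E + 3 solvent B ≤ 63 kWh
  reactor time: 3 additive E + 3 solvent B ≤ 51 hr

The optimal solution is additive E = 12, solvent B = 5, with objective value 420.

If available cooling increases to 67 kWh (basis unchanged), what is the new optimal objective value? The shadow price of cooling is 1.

Δb = 4, so new z* = 420 + (1)·(4) = 420 + 4 = 424.

424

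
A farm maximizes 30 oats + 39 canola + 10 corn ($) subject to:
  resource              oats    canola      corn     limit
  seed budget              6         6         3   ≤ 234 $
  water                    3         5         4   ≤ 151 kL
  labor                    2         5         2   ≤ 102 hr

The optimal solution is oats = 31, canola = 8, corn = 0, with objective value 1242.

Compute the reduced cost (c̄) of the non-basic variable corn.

At the optimum: seed budget uses 234 of 234 (binding); water uses 133 of 151 (slack = 18); labor uses 102 of 102 (binding).
Since water is not tight, its dual is 0.
The binding rows give the dual system: 6·y_seed budget + 2·y_labor = 30 and 6·y_seed budget + 5·y_labor = 39.
Solving: y_seed budget = 4, y_labor = 3.
Reduced cost of corn: c₃ − yᵀa₃ = 10 − (4·3 + 3·2) = 10 − 18 = -8.

-8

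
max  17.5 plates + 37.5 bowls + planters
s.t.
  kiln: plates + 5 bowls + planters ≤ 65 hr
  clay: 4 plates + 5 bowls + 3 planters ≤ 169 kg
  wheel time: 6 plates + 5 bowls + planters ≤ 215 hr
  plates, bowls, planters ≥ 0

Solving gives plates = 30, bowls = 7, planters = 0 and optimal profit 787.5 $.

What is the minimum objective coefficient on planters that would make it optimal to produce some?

7.5

Binding: kiln and wheel time. Non-binding: clay (14 unused).
By complementary slackness, y = 0 for the non-binding constraint.
From A_Bᵀ y = c: 1·y_kiln + 6·y_wheel time = 17.5; 5·y_kiln + 5·y_wheel time = 37.5.
This yields shadow prices y_kiln = 5.5, y_wheel time = 2.
planters enters the basis when its profit ≥ yᵀa₃ = 5.5·1 + 2·1 = 7.5.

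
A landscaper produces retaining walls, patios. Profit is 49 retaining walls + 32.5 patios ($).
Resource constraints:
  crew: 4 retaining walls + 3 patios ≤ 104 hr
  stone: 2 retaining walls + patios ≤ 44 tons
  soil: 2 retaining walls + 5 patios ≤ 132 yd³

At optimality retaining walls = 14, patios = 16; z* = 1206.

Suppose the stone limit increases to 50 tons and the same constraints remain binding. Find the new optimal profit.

1257

Check each constraint at x*: crew 104/104 (tight); stone 44/44 (tight); soil 108/132 (slack 24).
Slack constraints have shadow price 0 (complementary slackness).
The binding rows give the dual system: 4·y_crew + 2·y_stone = 49 and 3·y_crew + 1·y_stone = 32.5.
This yields shadow prices y_crew = 8, y_stone = 8.5.
Δz = y_stone·Δb = 8.5 × (6) = 51, so new z* = 1206 + 51 = 1257.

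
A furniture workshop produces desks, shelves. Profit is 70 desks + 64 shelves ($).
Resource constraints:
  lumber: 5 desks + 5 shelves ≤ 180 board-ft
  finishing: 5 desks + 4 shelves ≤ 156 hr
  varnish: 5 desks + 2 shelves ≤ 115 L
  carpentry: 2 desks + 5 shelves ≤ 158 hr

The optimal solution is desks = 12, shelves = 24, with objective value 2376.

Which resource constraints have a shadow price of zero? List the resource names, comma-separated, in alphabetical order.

carpentry, varnish

lumber: 180/180 (binding)
finishing: 156/156 (binding)
varnish: 108/115 (slack 7)
carpentry: 144/158 (slack 14)
By complementary slackness, a constraint with positive slack has shadow price 0 → carpentry, varnish.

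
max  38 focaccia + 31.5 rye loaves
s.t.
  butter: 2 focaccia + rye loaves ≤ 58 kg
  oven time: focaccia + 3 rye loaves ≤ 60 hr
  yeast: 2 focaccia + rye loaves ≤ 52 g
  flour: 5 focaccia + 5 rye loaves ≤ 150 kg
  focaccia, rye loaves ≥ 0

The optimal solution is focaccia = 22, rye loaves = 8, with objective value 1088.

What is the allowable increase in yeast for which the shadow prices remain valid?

6

Binding constraints: yeast, flour. The basis is B = [[2,1],[5,5]] with det 5.
Per unit increase in yeast, x* moves by d = (1, -1).
The basis stays optimal until butter becomes binding; allowable increase = 6 g.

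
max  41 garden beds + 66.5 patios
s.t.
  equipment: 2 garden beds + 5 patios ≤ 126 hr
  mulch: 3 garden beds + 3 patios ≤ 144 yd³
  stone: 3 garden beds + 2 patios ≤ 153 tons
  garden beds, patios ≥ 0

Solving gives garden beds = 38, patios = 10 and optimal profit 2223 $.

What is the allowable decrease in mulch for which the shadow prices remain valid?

68.4

Binding constraints: equipment, mulch. The basis is B = [[2,5],[3,3]] with det -9.
Per unit decrease in mulch, x* moves by d = (-0.5556, 0.2222).
The basis stays optimal until garden beds reaches 0; allowable decrease = 68.4 yd³.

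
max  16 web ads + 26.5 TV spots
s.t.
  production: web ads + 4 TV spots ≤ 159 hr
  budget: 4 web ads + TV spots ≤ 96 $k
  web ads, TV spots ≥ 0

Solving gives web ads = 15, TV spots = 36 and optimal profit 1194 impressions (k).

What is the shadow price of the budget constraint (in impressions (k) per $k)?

At the optimum: production uses 159 of 159 (binding); budget uses 96 of 96 (binding).
Dual feasibility on the basic columns requires 1·y_production + 4·y_budget = 16, 4·y_production + 1·y_budget = 26.5.
→ y_production = 6 and y_budget = 2.5.
Shadow price of budget = 2.5.

2.5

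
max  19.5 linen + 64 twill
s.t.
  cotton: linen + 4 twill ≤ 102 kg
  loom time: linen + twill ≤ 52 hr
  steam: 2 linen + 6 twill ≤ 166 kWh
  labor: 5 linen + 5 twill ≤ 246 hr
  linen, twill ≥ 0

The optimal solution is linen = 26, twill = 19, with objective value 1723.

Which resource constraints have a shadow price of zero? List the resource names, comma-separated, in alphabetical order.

cotton: 102/102 (binding)
loom time: 45/52 (slack 7)
steam: 166/166 (binding)
labor: 225/246 (slack 21)
By complementary slackness, a constraint with positive slack has shadow price 0 → labor, loom time.

labor, loom time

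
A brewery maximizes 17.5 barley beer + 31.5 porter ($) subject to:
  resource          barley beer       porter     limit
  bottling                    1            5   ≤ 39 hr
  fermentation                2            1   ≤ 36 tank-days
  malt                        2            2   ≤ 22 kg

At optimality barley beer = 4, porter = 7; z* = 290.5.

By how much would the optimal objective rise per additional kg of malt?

At the optimum: bottling uses 39 of 39 (binding); fermentation uses 15 of 36 (slack = 21); malt uses 22 of 22 (binding).
By complementary slackness, y = 0 for the non-binding constraint.
The binding rows give the dual system: 1·y_bottling + 2·y_malt = 17.5 and 5·y_bottling + 2·y_malt = 31.5.
→ y_bottling = 3.5 and y_malt = 7.
Shadow price of malt = 7.

7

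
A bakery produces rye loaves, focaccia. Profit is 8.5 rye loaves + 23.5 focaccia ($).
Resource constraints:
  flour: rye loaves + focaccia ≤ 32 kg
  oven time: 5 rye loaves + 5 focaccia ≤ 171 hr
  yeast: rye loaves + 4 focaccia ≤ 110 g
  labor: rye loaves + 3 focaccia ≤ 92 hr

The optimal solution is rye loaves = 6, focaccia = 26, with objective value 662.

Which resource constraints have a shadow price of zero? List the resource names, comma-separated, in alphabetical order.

labor, oven time

flour: 32/32 (binding)
oven time: 160/171 (slack 11)
yeast: 110/110 (binding)
labor: 84/92 (slack 8)
By complementary slackness, a constraint with positive slack has shadow price 0 → labor, oven time.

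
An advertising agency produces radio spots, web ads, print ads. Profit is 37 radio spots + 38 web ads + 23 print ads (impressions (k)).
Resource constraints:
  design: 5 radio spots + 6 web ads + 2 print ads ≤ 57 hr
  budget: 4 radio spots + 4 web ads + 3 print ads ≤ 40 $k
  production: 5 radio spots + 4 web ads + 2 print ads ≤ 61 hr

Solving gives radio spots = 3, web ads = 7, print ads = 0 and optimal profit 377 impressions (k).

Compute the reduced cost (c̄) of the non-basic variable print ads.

Binding: design and budget. Non-binding: production (18 unused).
Since production is not tight, its dual is 0.
Dual feasibility on the basic columns requires 5·y_design + 4·y_budget = 37, 6·y_design + 4·y_budget = 38.
This yields shadow prices y_design = 1, y_budget = 8.
Reduced cost of print ads: c₃ − yᵀa₃ = 23 − (1·2 + 8·3) = 23 − 26 = -3.

-3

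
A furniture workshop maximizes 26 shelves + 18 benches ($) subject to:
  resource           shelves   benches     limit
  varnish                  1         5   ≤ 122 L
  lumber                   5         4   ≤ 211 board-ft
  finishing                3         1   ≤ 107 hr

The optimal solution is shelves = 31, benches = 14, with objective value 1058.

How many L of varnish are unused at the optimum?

21

varnish used = 1·31 + 5·14 = 101; slack = 122 − 101 = 21.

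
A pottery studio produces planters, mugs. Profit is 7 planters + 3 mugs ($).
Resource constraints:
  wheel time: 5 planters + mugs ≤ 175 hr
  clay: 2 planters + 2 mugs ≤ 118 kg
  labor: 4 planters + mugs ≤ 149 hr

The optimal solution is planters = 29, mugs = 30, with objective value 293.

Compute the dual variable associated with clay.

1

Check each constraint at x*: wheel time 175/175 (tight); clay 118/118 (tight); labor 146/149 (slack 3).
Since labor is not tight, its dual is 0.
The binding rows give the dual system: 5·y_wheel time + 2·y_clay = 7 and 1·y_wheel time + 2·y_clay = 3.
This yields shadow prices y_wheel time = 1, y_clay = 1.
Shadow price of clay = 1.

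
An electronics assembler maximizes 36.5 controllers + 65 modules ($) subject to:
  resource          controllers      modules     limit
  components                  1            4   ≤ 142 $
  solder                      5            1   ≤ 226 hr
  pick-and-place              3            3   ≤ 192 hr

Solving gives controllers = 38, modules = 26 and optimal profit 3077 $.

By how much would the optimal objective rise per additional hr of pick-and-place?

Check each constraint at x*: components 142/142 (tight); solder 216/226 (slack 10); pick-and-place 192/192 (tight).
Slack constraints have shadow price 0 (complementary slackness).
Dual feasibility on the basic columns requires 1·y_components + 3·y_pick-and-place = 36.5, 4·y_components + 3·y_pick-and-place = 65.
→ y_components = 9.5 and y_pick-and-place = 9.
Shadow price of pick-and-place = 9.

9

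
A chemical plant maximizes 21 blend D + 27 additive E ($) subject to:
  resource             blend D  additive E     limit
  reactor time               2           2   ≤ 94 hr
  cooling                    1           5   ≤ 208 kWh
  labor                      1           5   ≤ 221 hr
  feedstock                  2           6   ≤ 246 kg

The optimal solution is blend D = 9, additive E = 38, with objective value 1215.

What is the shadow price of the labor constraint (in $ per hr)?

0

Check each constraint at x*: reactor time 94/94 (tight); cooling 199/208 (slack 9); labor 199/221 (slack 22); feedstock 246/246 (tight).
Since cooling, labor are not tight, their duals are 0.
From A_Bᵀ y = c: 2·y_reactor time + 2·y_feedstock = 21; 2·y_reactor time + 6·y_feedstock = 27.
→ y_reactor time = 9 and y_feedstock = 1.5.
Shadow price of labor = 0.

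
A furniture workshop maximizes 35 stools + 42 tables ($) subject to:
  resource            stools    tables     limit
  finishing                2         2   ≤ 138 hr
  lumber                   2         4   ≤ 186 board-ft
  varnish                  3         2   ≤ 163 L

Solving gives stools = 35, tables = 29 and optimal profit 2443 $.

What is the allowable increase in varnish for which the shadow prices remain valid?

Binding constraints: lumber, varnish. The basis is B = [[2,4],[3,2]] with det -8.
Per unit increase in varnish, x* moves by d = (0.5, -0.25).
The basis stays optimal until finishing becomes binding; allowable increase = 20 L.

20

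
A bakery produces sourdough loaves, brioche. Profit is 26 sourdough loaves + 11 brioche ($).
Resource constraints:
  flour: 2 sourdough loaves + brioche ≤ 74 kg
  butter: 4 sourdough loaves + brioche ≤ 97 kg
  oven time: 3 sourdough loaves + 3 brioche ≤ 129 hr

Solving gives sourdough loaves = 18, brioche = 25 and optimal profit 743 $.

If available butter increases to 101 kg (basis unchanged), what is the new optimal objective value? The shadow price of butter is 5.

763

Δb = 4, so new z* = 743 + (5)·(4) = 743 + 20 = 763.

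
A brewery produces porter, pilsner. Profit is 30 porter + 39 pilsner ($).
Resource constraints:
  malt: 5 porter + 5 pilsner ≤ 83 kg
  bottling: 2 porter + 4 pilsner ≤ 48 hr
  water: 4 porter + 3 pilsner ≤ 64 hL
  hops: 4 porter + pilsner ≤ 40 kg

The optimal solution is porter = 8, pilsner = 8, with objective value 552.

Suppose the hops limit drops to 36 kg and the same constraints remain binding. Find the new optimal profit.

Binding: bottling and hops. Non-binding: malt (3 unused), water (8 unused).
Since malt, water are not tight, their duals are 0.
Dual feasibility on the basic columns requires 2·y_bottling + 4·y_hops = 30, 4·y_bottling + 1·y_hops = 39.
→ y_bottling = 9 and y_hops = 3.
Δz = y_hops·Δb = 3 × (-4) = -12, so new z* = 552 − 12 = 540.

540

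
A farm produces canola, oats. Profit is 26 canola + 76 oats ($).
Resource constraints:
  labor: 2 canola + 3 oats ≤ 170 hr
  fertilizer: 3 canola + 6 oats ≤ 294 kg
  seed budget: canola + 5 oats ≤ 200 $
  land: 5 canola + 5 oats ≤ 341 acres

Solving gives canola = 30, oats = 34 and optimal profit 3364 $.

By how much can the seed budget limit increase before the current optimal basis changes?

Binding constraints: fertilizer, seed budget. The basis is B = [[3,6],[1,5]] with det 9.
Per unit increase in seed budget, x* moves by d = (-0.6667, 0.3333).
The basis stays optimal until canola reaches 0; allowable increase = 45 $.

45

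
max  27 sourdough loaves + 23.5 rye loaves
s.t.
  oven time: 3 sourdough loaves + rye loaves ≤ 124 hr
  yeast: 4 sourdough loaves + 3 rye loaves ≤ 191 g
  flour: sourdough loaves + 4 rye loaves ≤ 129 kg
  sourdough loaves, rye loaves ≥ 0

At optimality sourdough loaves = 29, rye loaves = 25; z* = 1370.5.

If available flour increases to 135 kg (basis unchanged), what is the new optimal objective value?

Binding: yeast and flour. Non-binding: oven time (12 unused).
Since oven time is not tight, its dual is 0.
From A_Bᵀ y = c: 4·y_yeast + 1·y_flour = 27; 3·y_yeast + 4·y_flour = 23.5.
→ y_yeast = 6.5 and y_flour = 1.
Δz = y_flour·Δb = 1 × (6) = 6, so new z* = 1370.5 + 6 = 1376.5.

1376.5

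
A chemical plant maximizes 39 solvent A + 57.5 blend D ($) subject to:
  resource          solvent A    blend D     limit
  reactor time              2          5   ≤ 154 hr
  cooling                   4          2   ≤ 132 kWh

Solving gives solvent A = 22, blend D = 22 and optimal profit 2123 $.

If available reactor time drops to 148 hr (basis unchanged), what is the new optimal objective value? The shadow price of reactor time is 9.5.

Δb = -6, so new z* = 2123 + (9.5)·(-6) = 2123 − 57 = 2066.

2066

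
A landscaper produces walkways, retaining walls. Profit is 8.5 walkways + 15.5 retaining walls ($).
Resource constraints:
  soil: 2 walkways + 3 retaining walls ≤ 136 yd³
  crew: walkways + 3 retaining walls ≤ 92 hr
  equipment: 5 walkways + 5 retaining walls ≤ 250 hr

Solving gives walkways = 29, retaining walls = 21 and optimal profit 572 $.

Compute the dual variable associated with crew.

At the optimum: soil uses 121 of 136 (slack = 15); crew uses 92 of 92 (binding); equipment uses 250 of 250 (binding).
Slack constraints have shadow price 0 (complementary slackness).
The binding rows give the dual system: 1·y_crew + 5·y_equipment = 8.5 and 3·y_crew + 5·y_equipment = 15.5.
Solving: y_crew = 3.5, y_equipment = 1.
Shadow price of crew = 3.5.

3.5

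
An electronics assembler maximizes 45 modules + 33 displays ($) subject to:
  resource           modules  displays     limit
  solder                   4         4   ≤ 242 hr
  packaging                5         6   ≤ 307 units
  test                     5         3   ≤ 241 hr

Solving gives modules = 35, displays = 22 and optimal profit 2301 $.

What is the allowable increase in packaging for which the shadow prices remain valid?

Binding constraints: packaging, test. The basis is B = [[5,6],[5,3]] with det -15.
Per unit increase in packaging, x* moves by d = (-0.2, 0.3333).
The basis stays optimal until solder becomes binding; allowable increase = 26.25 units.

26.25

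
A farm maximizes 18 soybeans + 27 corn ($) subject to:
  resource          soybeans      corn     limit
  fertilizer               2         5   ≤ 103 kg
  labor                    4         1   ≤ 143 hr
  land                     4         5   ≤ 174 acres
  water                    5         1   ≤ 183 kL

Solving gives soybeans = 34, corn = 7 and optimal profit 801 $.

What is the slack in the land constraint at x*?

3

land used = 4·34 + 5·7 = 171; slack = 174 − 171 = 3.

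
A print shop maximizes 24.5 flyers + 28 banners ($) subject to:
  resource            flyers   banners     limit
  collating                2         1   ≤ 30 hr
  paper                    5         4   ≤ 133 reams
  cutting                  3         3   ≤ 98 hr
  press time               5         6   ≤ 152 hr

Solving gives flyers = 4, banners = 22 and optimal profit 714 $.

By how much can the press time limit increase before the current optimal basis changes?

28

Binding constraints: collating, press time. The basis is B = [[2,1],[5,6]] with det 7.
Per unit increase in press time, x* moves by d = (-0.1429, 0.2857).
The basis stays optimal until flyers reaches 0; allowable increase = 28 hr.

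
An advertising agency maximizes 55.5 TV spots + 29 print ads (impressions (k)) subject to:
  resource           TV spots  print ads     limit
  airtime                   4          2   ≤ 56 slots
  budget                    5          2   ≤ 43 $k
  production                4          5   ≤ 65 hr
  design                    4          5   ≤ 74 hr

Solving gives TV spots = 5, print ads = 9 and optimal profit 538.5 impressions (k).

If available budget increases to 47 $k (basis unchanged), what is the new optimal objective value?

576.5

Check each constraint at x*: airtime 38/56 (slack 18); budget 43/43 (tight); production 65/65 (tight); design 65/74 (slack 9).
By complementary slackness, y = 0 for the non-binding constraints.
The binding rows give the dual system: 5·y_budget + 4·y_production = 55.5 and 2·y_budget + 5·y_production = 29.
→ y_budget = 9.5 and y_production = 2.
Δz = y_budget·Δb = 9.5 × (4) = 38, so new z* = 538.5 + 38 = 576.5.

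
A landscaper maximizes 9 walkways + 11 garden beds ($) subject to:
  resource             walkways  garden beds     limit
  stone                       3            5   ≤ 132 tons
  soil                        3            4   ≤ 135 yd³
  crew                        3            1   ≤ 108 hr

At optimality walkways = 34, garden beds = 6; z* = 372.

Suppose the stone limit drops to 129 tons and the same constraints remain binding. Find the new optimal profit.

Binding: stone and crew. Non-binding: soil (9 unused).
By complementary slackness, y = 0 for the non-binding constraint.
Dual feasibility on the basic columns requires 3·y_stone + 3·y_crew = 9, 5·y_stone + 1·y_crew = 11.
This yields shadow prices y_stone = 2, y_crew = 1.
Δz = y_stone·Δb = 2 × (-3) = -6, so new z* = 372 − 6 = 366.

366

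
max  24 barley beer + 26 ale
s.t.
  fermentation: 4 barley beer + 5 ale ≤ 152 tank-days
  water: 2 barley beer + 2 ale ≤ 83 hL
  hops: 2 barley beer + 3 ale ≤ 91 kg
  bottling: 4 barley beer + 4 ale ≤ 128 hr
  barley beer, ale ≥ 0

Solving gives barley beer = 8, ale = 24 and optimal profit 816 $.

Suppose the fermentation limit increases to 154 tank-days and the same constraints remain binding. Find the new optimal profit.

820

Check each constraint at x*: fermentation 152/152 (tight); water 64/83 (slack 19); hops 88/91 (slack 3); bottling 128/128 (tight).
By complementary slackness, y = 0 for the non-binding constraints.
The binding rows give the dual system: 4·y_fermentation + 4·y_bottling = 24 and 5·y_fermentation + 4·y_bottling = 26.
This yields shadow prices y_fermentation = 2, y_bottling = 4.
Δz = y_fermentation·Δb = 2 × (2) = 4, so new z* = 816 + 4 = 820.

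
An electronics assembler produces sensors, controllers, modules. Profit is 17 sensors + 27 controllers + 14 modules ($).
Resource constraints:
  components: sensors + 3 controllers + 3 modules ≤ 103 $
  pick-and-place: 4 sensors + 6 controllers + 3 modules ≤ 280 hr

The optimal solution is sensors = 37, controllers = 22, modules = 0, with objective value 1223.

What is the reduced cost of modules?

-1

Both components and pick-and-place are binding at x*.
Dual feasibility on the basic columns requires 1·y_components + 4·y_pick-and-place = 17, 3·y_components + 6·y_pick-and-place = 27.
→ y_components = 1 and y_pick-and-place = 4.
Reduced cost of modules: c₃ − yᵀa₃ = 14 − (1·3 + 4·3) = 14 − 15 = -1.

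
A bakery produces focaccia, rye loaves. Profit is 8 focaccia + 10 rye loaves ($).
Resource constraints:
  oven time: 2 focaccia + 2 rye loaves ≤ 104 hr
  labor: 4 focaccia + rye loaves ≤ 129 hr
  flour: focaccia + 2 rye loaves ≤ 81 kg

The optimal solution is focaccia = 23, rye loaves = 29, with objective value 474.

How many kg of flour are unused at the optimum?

0

flour used = 1·23 + 2·29 = 81; slack = 81 − 81 = 0.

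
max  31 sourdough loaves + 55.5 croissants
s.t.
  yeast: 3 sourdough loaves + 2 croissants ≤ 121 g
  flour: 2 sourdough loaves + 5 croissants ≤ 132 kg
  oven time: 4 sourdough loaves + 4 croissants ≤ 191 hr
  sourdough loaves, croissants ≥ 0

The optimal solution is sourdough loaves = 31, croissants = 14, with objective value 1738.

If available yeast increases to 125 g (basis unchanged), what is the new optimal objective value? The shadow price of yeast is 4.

1754

Δb = 4, so new z* = 1738 + (4)·(4) = 1738 + 16 = 1754.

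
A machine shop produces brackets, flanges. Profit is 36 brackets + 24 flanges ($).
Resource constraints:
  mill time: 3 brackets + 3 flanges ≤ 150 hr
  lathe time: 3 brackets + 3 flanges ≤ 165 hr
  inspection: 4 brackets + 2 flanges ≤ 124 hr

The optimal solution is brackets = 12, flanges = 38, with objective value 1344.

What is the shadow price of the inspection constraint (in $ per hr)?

At the optimum: mill time uses 150 of 150 (binding); lathe time uses 150 of 165 (slack = 15); inspection uses 124 of 124 (binding).
Since lathe time is not tight, its dual is 0.
The binding rows give the dual system: 3·y_mill time + 4·y_inspection = 36 and 3·y_mill time + 2·y_inspection = 24.
→ y_mill time = 4 and y_inspection = 6.
Shadow price of inspection = 6.

6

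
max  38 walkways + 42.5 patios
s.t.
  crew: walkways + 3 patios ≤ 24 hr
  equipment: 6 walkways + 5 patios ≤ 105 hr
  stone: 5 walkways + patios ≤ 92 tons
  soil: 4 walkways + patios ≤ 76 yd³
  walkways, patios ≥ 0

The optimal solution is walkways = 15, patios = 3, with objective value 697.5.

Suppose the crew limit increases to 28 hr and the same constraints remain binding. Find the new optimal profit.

717.5

Check each constraint at x*: crew 24/24 (tight); equipment 105/105 (tight); stone 78/92 (slack 14); soil 63/76 (slack 13).
Since stone, soil are not tight, their duals are 0.
The binding rows give the dual system: 1·y_crew + 6·y_equipment = 38 and 3·y_crew + 5·y_equipment = 42.5.
→ y_crew = 5 and y_equipment = 5.5.
Δz = y_crew·Δb = 5 × (4) = 20, so new z* = 697.5 + 20 = 717.5.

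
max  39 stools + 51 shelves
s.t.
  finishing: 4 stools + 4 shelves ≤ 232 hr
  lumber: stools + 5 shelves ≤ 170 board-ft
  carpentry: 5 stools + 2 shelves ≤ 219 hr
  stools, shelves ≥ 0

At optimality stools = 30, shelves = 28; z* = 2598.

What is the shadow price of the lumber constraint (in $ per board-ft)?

3

Binding: finishing and lumber. Non-binding: carpentry (13 unused).
Slack constraints have shadow price 0 (complementary slackness).
Dual feasibility on the basic columns requires 4·y_finishing + 1·y_lumber = 39, 4·y_finishing + 5·y_lumber = 51.
→ y_finishing = 9 and y_lumber = 3.
Shadow price of lumber = 3.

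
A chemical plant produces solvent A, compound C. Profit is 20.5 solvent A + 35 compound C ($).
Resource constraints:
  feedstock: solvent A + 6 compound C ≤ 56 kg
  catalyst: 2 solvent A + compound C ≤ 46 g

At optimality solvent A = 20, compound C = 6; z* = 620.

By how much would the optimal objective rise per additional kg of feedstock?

Check each constraint at x*: feedstock 56/56 (tight); catalyst 46/46 (tight).
From A_Bᵀ y = c: 1·y_feedstock + 2·y_catalyst = 20.5; 6·y_feedstock + 1·y_catalyst = 35.
Solving: y_feedstock = 4.5, y_catalyst = 8.
Shadow price of feedstock = 4.5.

4.5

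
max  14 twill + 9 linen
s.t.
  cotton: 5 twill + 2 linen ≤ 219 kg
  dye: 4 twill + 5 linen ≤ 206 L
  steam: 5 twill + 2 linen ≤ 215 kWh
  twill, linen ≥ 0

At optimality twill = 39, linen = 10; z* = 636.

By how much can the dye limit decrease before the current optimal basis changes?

34

Binding constraints: dye, steam. The basis is B = [[4,5],[5,2]] with det -17.
Per unit decrease in dye, x* moves by d = (0.1176, -0.2941).
The basis stays optimal until linen reaches 0; allowable decrease = 34 L.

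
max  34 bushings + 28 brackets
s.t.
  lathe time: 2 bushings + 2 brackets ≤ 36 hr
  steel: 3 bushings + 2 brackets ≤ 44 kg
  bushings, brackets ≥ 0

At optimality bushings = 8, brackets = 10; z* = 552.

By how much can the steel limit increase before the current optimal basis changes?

10

Binding constraints: lathe time, steel. The basis is B = [[2,2],[3,2]] with det -2.
Per unit increase in steel, x* moves by d = (1, -1).
The basis stays optimal until brackets reaches 0; allowable increase = 10 kg.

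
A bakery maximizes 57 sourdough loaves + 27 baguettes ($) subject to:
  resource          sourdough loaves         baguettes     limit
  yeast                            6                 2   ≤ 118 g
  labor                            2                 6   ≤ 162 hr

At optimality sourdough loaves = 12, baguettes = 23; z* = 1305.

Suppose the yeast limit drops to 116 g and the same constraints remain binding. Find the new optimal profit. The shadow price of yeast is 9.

Δb = -2, so new z* = 1305 + (9)·(-2) = 1305 − 18 = 1287.

1287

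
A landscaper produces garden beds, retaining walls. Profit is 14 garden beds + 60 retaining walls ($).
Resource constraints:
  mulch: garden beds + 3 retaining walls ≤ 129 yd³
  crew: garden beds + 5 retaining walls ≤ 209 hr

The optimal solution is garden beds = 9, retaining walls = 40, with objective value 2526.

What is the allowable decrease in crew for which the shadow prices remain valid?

80

Binding constraints: mulch, crew. The basis is B = [[1,3],[1,5]] with det 2.
Per unit decrease in crew, x* moves by d = (1.5, -0.5).
The basis stays optimal until retaining walls reaches 0; allowable decrease = 80 hr.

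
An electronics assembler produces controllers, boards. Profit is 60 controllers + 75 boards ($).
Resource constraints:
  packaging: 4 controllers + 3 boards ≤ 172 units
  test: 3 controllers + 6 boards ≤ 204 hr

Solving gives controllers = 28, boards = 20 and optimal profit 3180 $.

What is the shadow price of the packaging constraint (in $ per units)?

9

Check each constraint at x*: packaging 172/172 (tight); test 204/204 (tight).
Dual feasibility on the basic columns requires 4·y_packaging + 3·y_test = 60, 3·y_packaging + 6·y_test = 75.
Solving: y_packaging = 9, y_test = 8.
Shadow price of packaging = 9.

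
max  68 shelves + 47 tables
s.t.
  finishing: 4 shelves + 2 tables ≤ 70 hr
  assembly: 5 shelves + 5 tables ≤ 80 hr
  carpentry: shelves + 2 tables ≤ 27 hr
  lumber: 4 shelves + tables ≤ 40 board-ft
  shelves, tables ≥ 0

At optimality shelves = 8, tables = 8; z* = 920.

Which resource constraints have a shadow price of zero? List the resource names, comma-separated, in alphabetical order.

carpentry, finishing

finishing: 48/70 (slack 22)
assembly: 80/80 (binding)
carpentry: 24/27 (slack 3)
lumber: 40/40 (binding)
By complementary slackness, a constraint with positive slack has shadow price 0 → carpentry, finishing.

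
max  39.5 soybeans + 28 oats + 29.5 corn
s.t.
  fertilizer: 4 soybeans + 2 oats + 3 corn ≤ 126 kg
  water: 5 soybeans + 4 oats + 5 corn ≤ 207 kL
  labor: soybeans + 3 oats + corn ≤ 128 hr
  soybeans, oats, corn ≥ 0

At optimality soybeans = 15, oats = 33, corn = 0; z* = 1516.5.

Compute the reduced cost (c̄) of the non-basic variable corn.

At the optimum: fertilizer uses 126 of 126 (binding); water uses 207 of 207 (binding); labor uses 114 of 128 (slack = 14).
By complementary slackness, y = 0 for the non-binding constraint.
The binding rows give the dual system: 4·y_fertilizer + 5·y_water = 39.5 and 2·y_fertilizer + 4·y_water = 28.
Solving: y_fertilizer = 3, y_water = 5.5.
Reduced cost of corn: c₃ − yᵀa₃ = 29.5 − (3·3 + 5.5·5) = 29.5 − 36.5 = -7.

-7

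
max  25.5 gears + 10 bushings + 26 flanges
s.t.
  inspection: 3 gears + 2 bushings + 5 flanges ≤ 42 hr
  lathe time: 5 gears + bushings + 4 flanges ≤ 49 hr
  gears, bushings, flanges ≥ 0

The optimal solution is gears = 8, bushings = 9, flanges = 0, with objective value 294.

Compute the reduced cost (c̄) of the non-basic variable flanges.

Check each constraint at x*: inspection 42/42 (tight); lathe time 49/49 (tight).
Dual feasibility on the basic columns requires 3·y_inspection + 5·y_lathe time = 25.5, 2·y_inspection + 1·y_lathe time = 10.
→ y_inspection = 3.5 and y_lathe time = 3.
Reduced cost of flanges: c₃ − yᵀa₃ = 26 − (3.5·5 + 3·4) = 26 − 29.5 = -3.5.

-3.5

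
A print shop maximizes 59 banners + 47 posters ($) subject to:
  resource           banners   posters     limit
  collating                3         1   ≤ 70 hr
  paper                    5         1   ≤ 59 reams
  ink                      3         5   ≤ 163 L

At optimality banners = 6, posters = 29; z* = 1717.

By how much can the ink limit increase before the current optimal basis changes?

132

Binding constraints: paper, ink. The basis is B = [[5,1],[3,5]] with det 22.
Per unit increase in ink, x* moves by d = (-0.0455, 0.2273).
The basis stays optimal until banners reaches 0; allowable increase = 132 L.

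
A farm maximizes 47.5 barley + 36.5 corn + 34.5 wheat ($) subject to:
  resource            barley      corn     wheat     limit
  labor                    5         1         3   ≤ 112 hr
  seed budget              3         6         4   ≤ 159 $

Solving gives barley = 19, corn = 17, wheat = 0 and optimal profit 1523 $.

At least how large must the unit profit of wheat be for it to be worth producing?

At the optimum: labor uses 112 of 112 (binding); seed budget uses 159 of 159 (binding).
The binding rows give the dual system: 5·y_labor + 3·y_seed budget = 47.5 and 1·y_labor + 6·y_seed budget = 36.5.
This yields shadow prices y_labor = 6.5, y_seed budget = 5.
wheat enters the basis when its profit ≥ yᵀa₃ = 6.5·3 + 5·4 = 39.5.

39.5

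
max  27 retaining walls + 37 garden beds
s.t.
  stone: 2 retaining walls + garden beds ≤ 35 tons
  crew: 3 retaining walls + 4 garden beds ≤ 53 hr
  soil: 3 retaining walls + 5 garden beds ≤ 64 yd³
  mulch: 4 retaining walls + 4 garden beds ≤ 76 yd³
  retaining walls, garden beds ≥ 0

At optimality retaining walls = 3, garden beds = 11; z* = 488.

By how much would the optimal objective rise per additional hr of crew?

Check each constraint at x*: stone 17/35 (slack 18); crew 53/53 (tight); soil 64/64 (tight); mulch 56/76 (slack 20).
Slack constraints have shadow price 0 (complementary slackness).
From A_Bᵀ y = c: 3·y_crew + 3·y_soil = 27; 4·y_crew + 5·y_soil = 37.
This yields shadow prices y_crew = 8, y_soil = 1.
Shadow price of crew = 8.

8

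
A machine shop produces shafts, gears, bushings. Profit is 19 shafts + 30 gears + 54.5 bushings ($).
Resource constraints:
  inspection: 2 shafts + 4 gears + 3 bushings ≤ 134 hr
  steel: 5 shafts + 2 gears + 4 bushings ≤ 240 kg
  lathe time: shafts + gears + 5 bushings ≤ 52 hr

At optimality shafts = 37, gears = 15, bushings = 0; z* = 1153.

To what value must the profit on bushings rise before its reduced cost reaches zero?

Check each constraint at x*: inspection 134/134 (tight); steel 215/240 (slack 25); lathe time 52/52 (tight).
Slack constraints have shadow price 0 (complementary slackness).
The binding rows give the dual system: 2·y_inspection + 1·y_lathe time = 19 and 4·y_inspection + 1·y_lathe time = 30.
Solving: y_inspection = 5.5, y_lathe time = 8.
bushings enters the basis when its profit ≥ yᵀa₃ = 5.5·3 + 8·5 = 56.5.

56.5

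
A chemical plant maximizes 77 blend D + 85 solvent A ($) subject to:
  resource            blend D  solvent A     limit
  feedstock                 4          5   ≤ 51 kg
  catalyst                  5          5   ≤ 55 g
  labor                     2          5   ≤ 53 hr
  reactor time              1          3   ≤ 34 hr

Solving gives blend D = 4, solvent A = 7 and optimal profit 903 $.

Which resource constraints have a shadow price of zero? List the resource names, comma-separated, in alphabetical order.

labor, reactor time

feedstock: 51/51 (binding)
catalyst: 55/55 (binding)
labor: 43/53 (slack 10)
reactor time: 25/34 (slack 9)
By complementary slackness, a constraint with positive slack has shadow price 0 → labor, reactor time.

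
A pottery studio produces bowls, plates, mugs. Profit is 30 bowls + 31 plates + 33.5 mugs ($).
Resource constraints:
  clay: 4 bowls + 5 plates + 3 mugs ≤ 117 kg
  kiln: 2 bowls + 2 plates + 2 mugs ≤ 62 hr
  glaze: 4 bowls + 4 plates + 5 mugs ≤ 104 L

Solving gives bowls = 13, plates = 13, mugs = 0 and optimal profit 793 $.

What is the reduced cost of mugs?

-2

At the optimum: clay uses 117 of 117 (binding); kiln uses 52 of 62 (slack = 10); glaze uses 104 of 104 (binding).
Slack constraints have shadow price 0 (complementary slackness).
Dual feasibility on the basic columns requires 4·y_clay + 4·y_glaze = 30, 5·y_clay + 4·y_glaze = 31.
Solving: y_clay = 1, y_glaze = 6.5.
Reduced cost of mugs: c₃ − yᵀa₃ = 33.5 − (1·3 + 6.5·5) = 33.5 − 35.5 = -2.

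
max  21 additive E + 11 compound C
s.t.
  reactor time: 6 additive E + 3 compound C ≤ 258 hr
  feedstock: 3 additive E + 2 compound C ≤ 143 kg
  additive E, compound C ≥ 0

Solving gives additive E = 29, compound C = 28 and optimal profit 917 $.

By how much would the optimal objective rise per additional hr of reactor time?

3

At the optimum: reactor time uses 258 of 258 (binding); feedstock uses 143 of 143 (binding).
From A_Bᵀ y = c: 6·y_reactor time + 3·y_feedstock = 21; 3·y_reactor time + 2·y_feedstock = 11.
Solving: y_reactor time = 3, y_feedstock = 1.
Shadow price of reactor time = 3.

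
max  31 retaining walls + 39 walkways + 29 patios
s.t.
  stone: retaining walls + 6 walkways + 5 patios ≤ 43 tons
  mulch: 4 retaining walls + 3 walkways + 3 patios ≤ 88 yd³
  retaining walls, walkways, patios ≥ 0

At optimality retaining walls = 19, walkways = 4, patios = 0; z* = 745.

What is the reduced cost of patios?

At the optimum: stone uses 43 of 43 (binding); mulch uses 88 of 88 (binding).
Dual feasibility on the basic columns requires 1·y_stone + 4·y_mulch = 31, 6·y_stone + 3·y_mulch = 39.
Solving: y_stone = 3, y_mulch = 7.
Reduced cost of patios: c₃ − yᵀa₃ = 29 − (3·5 + 7·3) = 29 − 36 = -7.

-7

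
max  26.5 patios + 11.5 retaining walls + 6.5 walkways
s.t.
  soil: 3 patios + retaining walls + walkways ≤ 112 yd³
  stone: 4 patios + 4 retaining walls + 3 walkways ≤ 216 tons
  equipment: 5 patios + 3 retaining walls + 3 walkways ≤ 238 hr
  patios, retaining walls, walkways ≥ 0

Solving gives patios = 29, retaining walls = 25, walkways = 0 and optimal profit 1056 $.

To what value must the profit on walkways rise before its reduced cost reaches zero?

Binding: soil and stone. Non-binding: equipment (18 unused).
By complementary slackness, y = 0 for the non-binding constraint.
Dual feasibility on the basic columns requires 3·y_soil + 4·y_stone = 26.5, 1·y_soil + 4·y_stone = 11.5.
→ y_soil = 7.5 and y_stone = 1.
walkways enters the basis when its profit ≥ yᵀa₃ = 7.5·1 + 1·3 = 10.5.

10.5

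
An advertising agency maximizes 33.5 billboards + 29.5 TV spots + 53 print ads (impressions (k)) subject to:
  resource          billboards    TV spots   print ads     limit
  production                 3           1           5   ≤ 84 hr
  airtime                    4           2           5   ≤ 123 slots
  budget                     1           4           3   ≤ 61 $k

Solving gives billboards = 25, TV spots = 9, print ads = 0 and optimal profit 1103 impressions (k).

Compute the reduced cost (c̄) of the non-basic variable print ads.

-9.5

Binding: production and budget. Non-binding: airtime (5 unused).
By complementary slackness, y = 0 for the non-binding constraint.
Dual feasibility on the basic columns requires 3·y_production + 1·y_budget = 33.5, 1·y_production + 4·y_budget = 29.5.
Solving: y_production = 9.5, y_budget = 5.
Reduced cost of print ads: c₃ − yᵀa₃ = 53 − (9.5·5 + 5·3) = 53 − 62.5 = -9.5.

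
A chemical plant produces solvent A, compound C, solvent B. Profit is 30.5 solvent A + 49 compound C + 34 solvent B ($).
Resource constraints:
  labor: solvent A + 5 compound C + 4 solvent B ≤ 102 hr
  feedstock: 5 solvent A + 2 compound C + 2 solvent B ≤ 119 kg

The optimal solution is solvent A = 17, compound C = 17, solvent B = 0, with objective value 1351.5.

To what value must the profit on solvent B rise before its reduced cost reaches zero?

Check each constraint at x*: labor 102/102 (tight); feedstock 119/119 (tight).
From A_Bᵀ y = c: 1·y_labor + 5·y_feedstock = 30.5; 5·y_labor + 2·y_feedstock = 49.
Solving: y_labor = 8, y_feedstock = 4.5.
solvent B enters the basis when its profit ≥ yᵀa₃ = 8·4 + 4.5·2 = 41.

41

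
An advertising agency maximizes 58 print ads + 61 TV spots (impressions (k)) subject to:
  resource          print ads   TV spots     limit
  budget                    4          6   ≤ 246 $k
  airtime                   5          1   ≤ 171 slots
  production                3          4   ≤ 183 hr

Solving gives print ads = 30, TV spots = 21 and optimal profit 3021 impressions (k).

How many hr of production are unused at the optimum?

9

production used = 3·30 + 4·21 = 174; slack = 183 − 174 = 9.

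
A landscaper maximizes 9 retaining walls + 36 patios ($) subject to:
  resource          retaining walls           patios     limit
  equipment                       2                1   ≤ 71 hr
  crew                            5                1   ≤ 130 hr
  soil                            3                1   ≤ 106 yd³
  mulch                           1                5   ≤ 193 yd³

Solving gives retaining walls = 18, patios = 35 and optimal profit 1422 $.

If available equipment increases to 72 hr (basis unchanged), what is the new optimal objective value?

1423

At the optimum: equipment uses 71 of 71 (binding); crew uses 125 of 130 (slack = 5); soil uses 89 of 106 (slack = 17); mulch uses 193 of 193 (binding).
Slack constraints have shadow price 0 (complementary slackness).
From A_Bᵀ y = c: 2·y_equipment + 1·y_mulch = 9; 1·y_equipment + 5·y_mulch = 36.
This yields shadow prices y_equipment = 1, y_mulch = 7.
Δz = y_equipment·Δb = 1 × (1) = 1, so new z* = 1422 + 1 = 1423.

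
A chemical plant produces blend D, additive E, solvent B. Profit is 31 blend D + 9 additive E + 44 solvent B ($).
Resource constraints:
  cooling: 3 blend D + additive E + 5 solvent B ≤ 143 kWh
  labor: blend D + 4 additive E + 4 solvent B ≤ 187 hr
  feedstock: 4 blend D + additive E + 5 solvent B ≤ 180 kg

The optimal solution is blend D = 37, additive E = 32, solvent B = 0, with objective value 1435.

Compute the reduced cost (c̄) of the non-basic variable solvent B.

-1

At the optimum: cooling uses 143 of 143 (binding); labor uses 165 of 187 (slack = 22); feedstock uses 180 of 180 (binding).
By complementary slackness, y = 0 for the non-binding constraint.
From A_Bᵀ y = c: 3·y_cooling + 4·y_feedstock = 31; 1·y_cooling + 1·y_feedstock = 9.
→ y_cooling = 5 and y_feedstock = 4.
Reduced cost of solvent B: c₃ − yᵀa₃ = 44 − (5·5 + 4·5) = 44 − 45 = -1.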